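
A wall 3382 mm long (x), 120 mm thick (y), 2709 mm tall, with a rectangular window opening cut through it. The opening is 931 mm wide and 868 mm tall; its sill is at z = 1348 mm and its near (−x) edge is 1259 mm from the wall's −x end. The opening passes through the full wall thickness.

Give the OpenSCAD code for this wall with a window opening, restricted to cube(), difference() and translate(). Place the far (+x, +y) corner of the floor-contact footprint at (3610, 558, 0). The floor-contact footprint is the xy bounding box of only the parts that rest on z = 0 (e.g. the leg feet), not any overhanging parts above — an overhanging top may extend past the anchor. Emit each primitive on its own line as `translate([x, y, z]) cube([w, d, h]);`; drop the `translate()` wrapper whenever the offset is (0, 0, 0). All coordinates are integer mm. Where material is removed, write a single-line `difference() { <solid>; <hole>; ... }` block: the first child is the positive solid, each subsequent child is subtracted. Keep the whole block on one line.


difference() { translate([228, 438, 0]) cube([3382, 120, 2709]); translate([1487, 438, 1348]) cube([931, 120, 868]); }


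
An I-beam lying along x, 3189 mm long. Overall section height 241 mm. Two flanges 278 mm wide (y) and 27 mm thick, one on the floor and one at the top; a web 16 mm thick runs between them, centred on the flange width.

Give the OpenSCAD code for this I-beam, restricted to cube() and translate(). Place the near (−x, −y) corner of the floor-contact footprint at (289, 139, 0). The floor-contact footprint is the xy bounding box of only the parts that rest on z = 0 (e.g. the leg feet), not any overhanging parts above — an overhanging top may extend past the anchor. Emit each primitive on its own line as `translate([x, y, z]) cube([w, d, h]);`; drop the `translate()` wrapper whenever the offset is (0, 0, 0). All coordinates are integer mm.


translate([289, 139, 0]) cube([3189, 278, 27]);
translate([289, 270, 27]) cube([3189, 16, 187]);
translate([289, 139, 214]) cube([3189, 278, 27]);


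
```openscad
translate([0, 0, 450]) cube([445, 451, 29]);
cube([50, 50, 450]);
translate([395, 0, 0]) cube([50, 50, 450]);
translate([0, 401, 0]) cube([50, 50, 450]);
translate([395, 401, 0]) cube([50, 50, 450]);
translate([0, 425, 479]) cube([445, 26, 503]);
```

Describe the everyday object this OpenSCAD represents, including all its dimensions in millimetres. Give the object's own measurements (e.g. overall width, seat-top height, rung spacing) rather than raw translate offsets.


A chair. The seat is a 445×451×29 mm slab with its top at z = 479 mm, on four 50×50 mm corner legs (flush with the seat edges, standing on z = 0). A flat backrest 26 mm thick, 503 mm tall, spans the full seat width and rises from the seat top along its +y edge, rear face flush with the rear of the seat.


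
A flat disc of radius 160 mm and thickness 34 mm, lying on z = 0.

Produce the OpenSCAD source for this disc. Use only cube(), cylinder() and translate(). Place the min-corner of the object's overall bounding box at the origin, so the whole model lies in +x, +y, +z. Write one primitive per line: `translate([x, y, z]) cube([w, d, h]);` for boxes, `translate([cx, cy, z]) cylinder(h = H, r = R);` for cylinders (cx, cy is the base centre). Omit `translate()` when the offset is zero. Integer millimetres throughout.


translate([160, 160, 0]) cylinder(h = 34, r = 160);


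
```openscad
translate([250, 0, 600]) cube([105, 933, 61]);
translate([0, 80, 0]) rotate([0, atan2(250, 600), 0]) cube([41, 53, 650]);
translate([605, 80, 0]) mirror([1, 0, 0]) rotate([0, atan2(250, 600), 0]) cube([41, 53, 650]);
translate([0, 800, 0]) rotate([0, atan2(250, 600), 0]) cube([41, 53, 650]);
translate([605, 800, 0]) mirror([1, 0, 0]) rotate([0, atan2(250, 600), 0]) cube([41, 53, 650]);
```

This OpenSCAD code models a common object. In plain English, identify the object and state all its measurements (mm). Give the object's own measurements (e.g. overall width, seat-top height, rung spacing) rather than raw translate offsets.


A sawhorse. A 105×933×61 mm beam (x, y, z) sits on two A-frame leg pairs. Each pair is two raked legs of 41×53 mm section (53 mm along y) splaying symmetrically in x. Each leg rises 600 mm vertically over 250 mm of horizontal reach and is 650 mm long along its own axis. Every leg's outer bottom edge rests on the floor and its outer top edge meets a bottom edge of the beam — the left legs (tilting toward +x) meet the beam's −x bottom edge, the right legs (their mirror images, tilting toward −x) meet its +x bottom edge — so the leg tops tuck under the beam, the beam's underside is 600 mm above the floor, and the feet are 605 mm apart outside-to-outside with the beam centred between them. The two leg pairs are set in 80 mm from either end of the beam.


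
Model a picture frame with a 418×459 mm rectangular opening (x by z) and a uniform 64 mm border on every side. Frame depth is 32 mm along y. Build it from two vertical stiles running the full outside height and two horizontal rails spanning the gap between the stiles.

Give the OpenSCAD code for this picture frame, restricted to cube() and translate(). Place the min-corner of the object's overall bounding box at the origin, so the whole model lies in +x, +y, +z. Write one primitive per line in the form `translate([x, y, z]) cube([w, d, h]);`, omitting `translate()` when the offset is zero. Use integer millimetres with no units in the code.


cube([64, 32, 587]);
translate([482, 0, 0]) cube([64, 32, 587]);
translate([64, 0, 0]) cube([418, 32, 64]);
translate([64, 0, 523]) cube([418, 32, 64]);


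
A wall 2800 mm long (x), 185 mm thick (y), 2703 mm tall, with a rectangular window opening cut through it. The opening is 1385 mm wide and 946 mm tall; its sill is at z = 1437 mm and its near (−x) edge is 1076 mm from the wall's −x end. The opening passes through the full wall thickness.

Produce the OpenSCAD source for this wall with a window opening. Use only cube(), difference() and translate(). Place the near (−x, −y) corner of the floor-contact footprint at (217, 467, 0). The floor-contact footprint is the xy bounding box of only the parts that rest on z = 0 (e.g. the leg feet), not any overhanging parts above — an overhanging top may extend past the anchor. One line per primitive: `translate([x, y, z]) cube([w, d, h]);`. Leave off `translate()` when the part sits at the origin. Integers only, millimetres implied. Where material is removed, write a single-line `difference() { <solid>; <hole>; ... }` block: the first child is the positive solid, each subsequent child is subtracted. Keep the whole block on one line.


difference() { translate([217, 467, 0]) cube([2800, 185, 2703]); translate([1293, 467, 1437]) cube([1385, 185, 946]); }


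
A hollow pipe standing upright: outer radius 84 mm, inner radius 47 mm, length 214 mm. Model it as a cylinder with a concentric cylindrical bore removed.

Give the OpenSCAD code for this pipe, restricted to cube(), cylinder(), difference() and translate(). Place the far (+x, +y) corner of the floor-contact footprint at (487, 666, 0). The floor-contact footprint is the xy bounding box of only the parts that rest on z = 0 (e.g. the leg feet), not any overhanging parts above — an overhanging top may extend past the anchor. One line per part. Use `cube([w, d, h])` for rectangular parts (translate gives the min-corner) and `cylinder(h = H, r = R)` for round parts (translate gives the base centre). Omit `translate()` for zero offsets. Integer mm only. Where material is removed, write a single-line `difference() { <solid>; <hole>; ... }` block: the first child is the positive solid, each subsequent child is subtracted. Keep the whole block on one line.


difference() { translate([403, 582, 0]) cylinder(h = 214, r = 84); translate([403, 582, 0]) cylinder(h = 214, r = 47); }


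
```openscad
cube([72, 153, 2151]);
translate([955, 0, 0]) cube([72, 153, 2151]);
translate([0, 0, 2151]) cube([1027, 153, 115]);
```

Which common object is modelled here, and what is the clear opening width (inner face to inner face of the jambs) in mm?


A door frame. The clear opening width is 883 mm.

Two 2151 mm tall posts with a header on top — a door frame. The left jamb is 72 mm wide at x = 0; the right jamb starts at x = 955. The clear opening is 955 − 72 = 883 mm.


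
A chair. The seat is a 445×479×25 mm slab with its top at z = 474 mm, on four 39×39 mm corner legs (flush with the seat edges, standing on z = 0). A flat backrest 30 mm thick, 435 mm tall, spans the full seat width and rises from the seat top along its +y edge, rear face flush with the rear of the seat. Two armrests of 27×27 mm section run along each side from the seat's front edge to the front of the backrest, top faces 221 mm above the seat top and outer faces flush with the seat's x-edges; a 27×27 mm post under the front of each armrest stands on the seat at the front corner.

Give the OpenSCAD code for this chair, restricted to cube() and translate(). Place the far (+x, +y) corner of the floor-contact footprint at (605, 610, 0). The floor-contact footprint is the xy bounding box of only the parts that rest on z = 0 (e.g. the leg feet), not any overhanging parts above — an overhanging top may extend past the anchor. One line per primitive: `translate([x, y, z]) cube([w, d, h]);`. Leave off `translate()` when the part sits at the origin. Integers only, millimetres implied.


translate([160, 131, 449]) cube([445, 479, 25]);
translate([160, 131, 0]) cube([39, 39, 449]);
translate([566, 131, 0]) cube([39, 39, 449]);
translate([160, 571, 0]) cube([39, 39, 449]);
translate([566, 571, 0]) cube([39, 39, 449]);
translate([160, 580, 474]) cube([445, 30, 435]);
translate([160, 131, 668]) cube([27, 449, 27]);
translate([578, 131, 668]) cube([27, 449, 27]);
translate([160, 131, 474]) cube([27, 27, 194]);
translate([578, 131, 474]) cube([27, 27, 194]);


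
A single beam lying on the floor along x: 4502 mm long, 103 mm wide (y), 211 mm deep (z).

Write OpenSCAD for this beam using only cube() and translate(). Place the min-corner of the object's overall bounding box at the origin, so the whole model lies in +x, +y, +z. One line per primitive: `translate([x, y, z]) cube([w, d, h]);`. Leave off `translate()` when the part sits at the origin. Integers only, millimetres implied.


cube([4502, 103, 211]);


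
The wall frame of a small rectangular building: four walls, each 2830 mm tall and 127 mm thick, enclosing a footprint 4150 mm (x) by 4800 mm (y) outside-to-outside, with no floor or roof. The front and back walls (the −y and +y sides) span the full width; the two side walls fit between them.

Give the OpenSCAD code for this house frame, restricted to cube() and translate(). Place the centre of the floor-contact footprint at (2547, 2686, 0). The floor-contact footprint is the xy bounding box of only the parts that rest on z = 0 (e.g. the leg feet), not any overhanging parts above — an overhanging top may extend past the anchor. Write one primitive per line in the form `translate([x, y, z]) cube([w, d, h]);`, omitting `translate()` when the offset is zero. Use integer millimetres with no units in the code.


translate([472, 286, 0]) cube([4150, 127, 2830]);
translate([472, 4959, 0]) cube([4150, 127, 2830]);
translate([472, 413, 0]) cube([127, 4546, 2830]);
translate([4495, 413, 0]) cube([127, 4546, 2830]);


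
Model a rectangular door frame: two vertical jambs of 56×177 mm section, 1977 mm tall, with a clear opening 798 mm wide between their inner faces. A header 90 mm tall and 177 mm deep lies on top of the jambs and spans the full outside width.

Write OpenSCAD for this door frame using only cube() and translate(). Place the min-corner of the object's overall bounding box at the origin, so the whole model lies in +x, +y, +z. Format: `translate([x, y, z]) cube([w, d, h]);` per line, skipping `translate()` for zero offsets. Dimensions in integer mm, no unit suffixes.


cube([56, 177, 1977]);
translate([854, 0, 0]) cube([56, 177, 1977]);
translate([0, 0, 1977]) cube([910, 177, 90]);


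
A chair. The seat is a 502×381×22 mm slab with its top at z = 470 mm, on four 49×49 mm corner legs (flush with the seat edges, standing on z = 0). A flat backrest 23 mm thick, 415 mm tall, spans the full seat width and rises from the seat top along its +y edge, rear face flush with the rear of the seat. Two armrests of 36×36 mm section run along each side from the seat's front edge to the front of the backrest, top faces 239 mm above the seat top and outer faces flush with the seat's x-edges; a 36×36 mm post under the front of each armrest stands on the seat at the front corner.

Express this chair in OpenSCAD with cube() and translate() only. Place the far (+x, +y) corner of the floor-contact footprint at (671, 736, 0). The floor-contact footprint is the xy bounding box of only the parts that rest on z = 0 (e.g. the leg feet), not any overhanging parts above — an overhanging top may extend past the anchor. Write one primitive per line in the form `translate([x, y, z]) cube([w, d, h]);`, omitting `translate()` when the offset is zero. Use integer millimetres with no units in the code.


translate([169, 355, 448]) cube([502, 381, 22]);
translate([169, 355, 0]) cube([49, 49, 448]);
translate([622, 355, 0]) cube([49, 49, 448]);
translate([169, 687, 0]) cube([49, 49, 448]);
translate([622, 687, 0]) cube([49, 49, 448]);
translate([169, 713, 470]) cube([502, 23, 415]);
translate([169, 355, 673]) cube([36, 358, 36]);
translate([635, 355, 673]) cube([36, 358, 36]);
translate([169, 355, 470]) cube([36, 36, 203]);
translate([635, 355, 470]) cube([36, 36, 203]);


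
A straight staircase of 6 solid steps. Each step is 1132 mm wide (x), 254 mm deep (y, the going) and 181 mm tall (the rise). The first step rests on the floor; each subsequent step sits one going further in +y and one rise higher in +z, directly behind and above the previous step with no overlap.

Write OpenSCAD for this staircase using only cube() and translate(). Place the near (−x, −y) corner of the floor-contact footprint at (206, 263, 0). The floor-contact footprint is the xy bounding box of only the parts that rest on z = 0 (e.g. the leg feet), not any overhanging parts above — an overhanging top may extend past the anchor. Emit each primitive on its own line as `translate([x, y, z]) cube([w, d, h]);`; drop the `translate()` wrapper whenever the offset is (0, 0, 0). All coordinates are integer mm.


translate([206, 263, 0]) cube([1132, 254, 181]);
translate([206, 517, 181]) cube([1132, 254, 181]);
translate([206, 771, 362]) cube([1132, 254, 181]);
translate([206, 1025, 543]) cube([1132, 254, 181]);
translate([206, 1279, 724]) cube([1132, 254, 181]);
translate([206, 1533, 905]) cube([1132, 254, 181]);


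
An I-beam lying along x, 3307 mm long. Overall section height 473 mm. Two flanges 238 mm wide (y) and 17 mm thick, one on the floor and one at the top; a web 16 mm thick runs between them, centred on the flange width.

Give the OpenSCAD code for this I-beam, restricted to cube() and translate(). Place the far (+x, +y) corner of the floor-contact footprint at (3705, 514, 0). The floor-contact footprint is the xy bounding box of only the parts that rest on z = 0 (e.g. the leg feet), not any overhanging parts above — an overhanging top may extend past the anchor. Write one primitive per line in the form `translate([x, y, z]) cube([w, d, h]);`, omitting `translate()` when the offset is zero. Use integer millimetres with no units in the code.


translate([398, 276, 0]) cube([3307, 238, 17]);
translate([398, 387, 17]) cube([3307, 16, 439]);
translate([398, 276, 456]) cube([3307, 238, 17]);


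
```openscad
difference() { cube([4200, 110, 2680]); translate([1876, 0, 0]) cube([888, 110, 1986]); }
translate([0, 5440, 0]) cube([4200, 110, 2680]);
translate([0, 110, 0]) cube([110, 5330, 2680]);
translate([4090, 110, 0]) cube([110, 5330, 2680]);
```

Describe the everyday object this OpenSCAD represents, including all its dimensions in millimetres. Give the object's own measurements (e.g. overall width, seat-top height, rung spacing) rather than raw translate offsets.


A single room: four walls, each 2680 mm tall and 110 mm thick, enclosing an outside footprint 4200×5550 mm (x × y), no floor or roof. The front and back walls (−y and +y sides) run the full x-width; the side walls fit between their inner faces. A door opening 888 mm wide and 1986 mm tall is cut through the front wall from the floor up, its −x edge 1876 mm from the wall's −x end.


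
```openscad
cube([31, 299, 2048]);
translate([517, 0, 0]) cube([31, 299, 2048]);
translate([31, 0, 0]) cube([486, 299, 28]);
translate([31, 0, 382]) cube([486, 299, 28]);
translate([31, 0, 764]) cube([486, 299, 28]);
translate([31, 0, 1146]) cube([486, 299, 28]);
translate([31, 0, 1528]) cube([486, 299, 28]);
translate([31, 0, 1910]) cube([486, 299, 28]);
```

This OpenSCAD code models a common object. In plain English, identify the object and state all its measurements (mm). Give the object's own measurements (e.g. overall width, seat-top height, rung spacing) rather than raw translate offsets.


An open bookshelf. Two side panels, each 31 mm thick, 299 mm deep and 2048 mm tall, stand 548 mm apart (outside-to-outside). Between them sit 6 shelves, each 28 mm thick and 299 mm deep, spanning the full gap between the sides. The bottom shelf rests on the floor (its underside at z = 0) and the clear gap between one shelf's top and the next shelf's underside is 354 mm.


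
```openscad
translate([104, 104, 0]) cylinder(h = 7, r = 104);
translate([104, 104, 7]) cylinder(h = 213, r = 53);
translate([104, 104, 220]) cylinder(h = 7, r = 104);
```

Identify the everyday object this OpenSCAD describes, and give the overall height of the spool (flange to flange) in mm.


A spool. The overall height is 227 mm.

Three coaxial cylinders, large–small–large — a spool. Two 7 mm flanges and a 213 mm core give 7 + 213 + 7 = 227 mm.


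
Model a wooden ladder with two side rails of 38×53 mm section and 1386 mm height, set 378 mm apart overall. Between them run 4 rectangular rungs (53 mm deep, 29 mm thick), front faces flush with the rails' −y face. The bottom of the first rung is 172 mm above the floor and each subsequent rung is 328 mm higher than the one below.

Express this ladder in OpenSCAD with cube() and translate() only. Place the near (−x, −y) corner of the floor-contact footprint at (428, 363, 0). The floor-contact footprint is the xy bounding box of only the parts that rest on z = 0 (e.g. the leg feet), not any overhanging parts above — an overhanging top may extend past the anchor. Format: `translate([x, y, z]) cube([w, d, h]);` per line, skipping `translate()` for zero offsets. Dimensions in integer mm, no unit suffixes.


// rung span = 378 - 2*38 = 302
// rung[k] z = 172 + k*328
translate([428, 363, 0]) cube([38, 53, 1386]);
translate([768, 363, 0]) cube([38, 53, 1386]);
translate([466, 363, 172]) cube([302, 53, 29]);
translate([466, 363, 500]) cube([302, 53, 29]);
translate([466, 363, 828]) cube([302, 53, 29]);
translate([466, 363, 1156]) cube([302, 53, 29]);


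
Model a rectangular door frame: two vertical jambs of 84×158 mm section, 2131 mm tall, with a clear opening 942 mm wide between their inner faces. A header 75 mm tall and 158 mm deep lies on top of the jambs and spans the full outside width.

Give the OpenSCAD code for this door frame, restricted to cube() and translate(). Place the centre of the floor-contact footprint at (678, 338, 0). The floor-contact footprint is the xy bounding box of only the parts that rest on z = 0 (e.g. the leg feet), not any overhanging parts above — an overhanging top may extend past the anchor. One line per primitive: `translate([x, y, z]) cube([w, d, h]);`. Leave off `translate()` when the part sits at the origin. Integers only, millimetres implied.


translate([123, 259, 0]) cube([84, 158, 2131]);
translate([1149, 259, 0]) cube([84, 158, 2131]);
translate([123, 259, 2131]) cube([1110, 158, 75]);


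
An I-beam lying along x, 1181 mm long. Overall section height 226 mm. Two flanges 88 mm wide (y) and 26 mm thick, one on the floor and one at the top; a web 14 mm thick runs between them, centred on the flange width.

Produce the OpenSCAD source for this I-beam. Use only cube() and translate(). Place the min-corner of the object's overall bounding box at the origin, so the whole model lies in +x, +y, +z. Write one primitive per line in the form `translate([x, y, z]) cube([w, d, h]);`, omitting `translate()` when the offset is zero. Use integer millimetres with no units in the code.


cube([1181, 88, 26]);
translate([0, 37, 26]) cube([1181, 14, 174]);
translate([0, 0, 200]) cube([1181, 88, 26]);


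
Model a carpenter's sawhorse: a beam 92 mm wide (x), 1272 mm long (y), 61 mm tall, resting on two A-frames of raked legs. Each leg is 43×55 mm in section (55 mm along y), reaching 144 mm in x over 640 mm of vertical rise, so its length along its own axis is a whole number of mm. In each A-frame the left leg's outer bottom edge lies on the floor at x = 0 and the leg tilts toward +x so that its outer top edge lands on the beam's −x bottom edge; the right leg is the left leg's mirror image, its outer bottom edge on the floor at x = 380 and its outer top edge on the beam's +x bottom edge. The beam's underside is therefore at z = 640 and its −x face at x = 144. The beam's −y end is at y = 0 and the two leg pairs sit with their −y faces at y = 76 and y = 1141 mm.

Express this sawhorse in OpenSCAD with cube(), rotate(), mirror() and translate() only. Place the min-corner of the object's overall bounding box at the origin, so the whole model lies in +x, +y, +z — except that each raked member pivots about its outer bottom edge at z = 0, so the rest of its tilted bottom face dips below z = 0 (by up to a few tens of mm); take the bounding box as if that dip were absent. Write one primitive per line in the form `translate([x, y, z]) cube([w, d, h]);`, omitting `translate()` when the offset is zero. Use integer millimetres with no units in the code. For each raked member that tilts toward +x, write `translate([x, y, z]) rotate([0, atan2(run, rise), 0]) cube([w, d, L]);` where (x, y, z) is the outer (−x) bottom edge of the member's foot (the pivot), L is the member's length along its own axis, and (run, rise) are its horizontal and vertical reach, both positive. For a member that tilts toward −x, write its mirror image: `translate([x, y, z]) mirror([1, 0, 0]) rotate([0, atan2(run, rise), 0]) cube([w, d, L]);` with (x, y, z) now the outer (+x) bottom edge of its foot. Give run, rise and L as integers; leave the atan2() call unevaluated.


translate([144, 0, 640]) cube([92, 1272, 61]);
translate([0, 76, 0]) rotate([0, atan2(144, 640), 0]) cube([43, 55, 656]);
translate([380, 76, 0]) mirror([1, 0, 0]) rotate([0, atan2(144, 640), 0]) cube([43, 55, 656]);
translate([0, 1141, 0]) rotate([0, atan2(144, 640), 0]) cube([43, 55, 656]);
translate([380, 1141, 0]) mirror([1, 0, 0]) rotate([0, atan2(144, 640), 0]) cube([43, 55, 656]);


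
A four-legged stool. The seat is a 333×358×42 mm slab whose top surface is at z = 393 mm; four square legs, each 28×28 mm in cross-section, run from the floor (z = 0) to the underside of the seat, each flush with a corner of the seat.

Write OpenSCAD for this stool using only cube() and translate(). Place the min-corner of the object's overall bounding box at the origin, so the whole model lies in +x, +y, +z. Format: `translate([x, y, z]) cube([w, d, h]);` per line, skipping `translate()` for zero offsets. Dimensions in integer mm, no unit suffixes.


// leg_h = 393 - 42 = 351
translate([0, 0, 351]) cube([333, 358, 42]);
cube([28, 28, 351]);
translate([305, 0, 0]) cube([28, 28, 351]);
translate([0, 330, 0]) cube([28, 28, 351]);
translate([305, 330, 0]) cube([28, 28, 351]);


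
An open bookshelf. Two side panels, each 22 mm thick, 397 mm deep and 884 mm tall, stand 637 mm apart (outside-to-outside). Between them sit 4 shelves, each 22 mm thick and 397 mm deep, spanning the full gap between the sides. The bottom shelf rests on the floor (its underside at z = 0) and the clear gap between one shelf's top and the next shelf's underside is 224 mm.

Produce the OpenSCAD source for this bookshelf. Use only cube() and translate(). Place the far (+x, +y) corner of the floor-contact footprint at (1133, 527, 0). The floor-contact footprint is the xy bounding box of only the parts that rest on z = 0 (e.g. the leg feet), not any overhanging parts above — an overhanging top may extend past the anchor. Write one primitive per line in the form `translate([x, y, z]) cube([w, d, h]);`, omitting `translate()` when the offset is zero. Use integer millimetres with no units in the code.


translate([496, 130, 0]) cube([22, 397, 884]);
translate([1111, 130, 0]) cube([22, 397, 884]);
translate([518, 130, 0]) cube([593, 397, 22]);
translate([518, 130, 246]) cube([593, 397, 22]);
translate([518, 130, 492]) cube([593, 397, 22]);
translate([518, 130, 738]) cube([593, 397, 22]);


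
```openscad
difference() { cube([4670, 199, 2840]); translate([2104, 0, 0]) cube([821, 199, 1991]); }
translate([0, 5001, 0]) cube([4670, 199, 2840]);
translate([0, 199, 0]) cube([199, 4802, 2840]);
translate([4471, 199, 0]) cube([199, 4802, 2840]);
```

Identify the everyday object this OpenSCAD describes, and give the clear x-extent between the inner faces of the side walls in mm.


A single room. The interior width is 4272 mm.

Four walls enclosing a rectangle with a door in the front wall — a room. Outside width 4670 minus two 199 mm walls gives 4272 mm.


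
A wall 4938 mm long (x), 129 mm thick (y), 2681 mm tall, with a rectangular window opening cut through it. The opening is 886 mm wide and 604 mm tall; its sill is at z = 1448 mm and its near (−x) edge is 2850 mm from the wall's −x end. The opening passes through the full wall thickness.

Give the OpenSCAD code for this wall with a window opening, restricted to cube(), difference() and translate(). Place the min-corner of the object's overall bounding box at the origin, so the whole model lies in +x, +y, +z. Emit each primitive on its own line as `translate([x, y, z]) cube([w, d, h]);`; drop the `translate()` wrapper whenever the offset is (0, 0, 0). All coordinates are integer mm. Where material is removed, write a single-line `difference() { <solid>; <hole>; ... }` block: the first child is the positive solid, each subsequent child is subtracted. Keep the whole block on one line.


difference() { cube([4938, 129, 2681]); translate([2850, 0, 1448]) cube([886, 129, 604]); }


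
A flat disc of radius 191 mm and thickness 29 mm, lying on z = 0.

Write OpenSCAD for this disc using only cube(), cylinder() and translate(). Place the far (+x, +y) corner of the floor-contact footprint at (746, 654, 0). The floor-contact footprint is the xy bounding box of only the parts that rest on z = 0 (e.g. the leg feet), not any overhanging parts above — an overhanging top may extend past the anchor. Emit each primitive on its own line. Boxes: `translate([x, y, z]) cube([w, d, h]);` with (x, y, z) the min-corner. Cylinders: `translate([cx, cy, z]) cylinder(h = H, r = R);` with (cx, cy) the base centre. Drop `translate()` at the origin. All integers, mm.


translate([555, 463, 0]) cylinder(h = 29, r = 191);


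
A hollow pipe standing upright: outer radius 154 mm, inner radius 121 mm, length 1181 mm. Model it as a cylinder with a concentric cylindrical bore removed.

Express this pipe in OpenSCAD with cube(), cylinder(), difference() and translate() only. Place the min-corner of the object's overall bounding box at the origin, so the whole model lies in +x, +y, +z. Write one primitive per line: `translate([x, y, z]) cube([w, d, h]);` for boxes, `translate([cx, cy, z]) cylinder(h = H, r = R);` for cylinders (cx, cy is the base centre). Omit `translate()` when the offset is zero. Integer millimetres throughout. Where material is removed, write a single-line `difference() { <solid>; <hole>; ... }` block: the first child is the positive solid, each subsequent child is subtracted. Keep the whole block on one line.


difference() { translate([154, 154, 0]) cylinder(h = 1181, r = 154); translate([154, 154, 0]) cylinder(h = 1181, r = 121); }


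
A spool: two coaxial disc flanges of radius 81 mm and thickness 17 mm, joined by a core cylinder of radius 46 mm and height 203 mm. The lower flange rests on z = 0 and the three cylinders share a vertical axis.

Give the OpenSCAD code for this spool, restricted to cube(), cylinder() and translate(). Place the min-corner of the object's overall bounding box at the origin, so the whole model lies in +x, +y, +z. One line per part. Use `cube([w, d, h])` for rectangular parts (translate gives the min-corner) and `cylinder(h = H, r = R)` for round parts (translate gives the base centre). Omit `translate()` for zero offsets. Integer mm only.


translate([81, 81, 0]) cylinder(h = 17, r = 81);
translate([81, 81, 17]) cylinder(h = 203, r = 46);
translate([81, 81, 220]) cylinder(h = 17, r = 81);


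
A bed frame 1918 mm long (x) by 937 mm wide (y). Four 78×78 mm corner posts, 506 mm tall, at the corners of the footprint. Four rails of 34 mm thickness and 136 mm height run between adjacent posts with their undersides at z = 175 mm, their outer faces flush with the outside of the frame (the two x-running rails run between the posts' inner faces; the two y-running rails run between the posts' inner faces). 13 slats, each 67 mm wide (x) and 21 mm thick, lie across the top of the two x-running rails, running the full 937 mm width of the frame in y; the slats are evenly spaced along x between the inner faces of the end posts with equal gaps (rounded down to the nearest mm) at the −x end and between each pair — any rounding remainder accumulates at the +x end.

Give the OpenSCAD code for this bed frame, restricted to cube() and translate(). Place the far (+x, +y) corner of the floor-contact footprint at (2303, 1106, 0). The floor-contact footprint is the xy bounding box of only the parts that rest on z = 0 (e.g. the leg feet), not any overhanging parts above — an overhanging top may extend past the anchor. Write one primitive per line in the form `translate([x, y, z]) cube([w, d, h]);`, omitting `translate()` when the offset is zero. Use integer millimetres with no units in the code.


translate([385, 169, 0]) cube([78, 78, 506]);
translate([385, 1028, 0]) cube([78, 78, 506]);
translate([2225, 169, 0]) cube([78, 78, 506]);
translate([2225, 1028, 0]) cube([78, 78, 506]);
translate([463, 169, 175]) cube([1762, 34, 136]);
translate([463, 1072, 175]) cube([1762, 34, 136]);
translate([385, 247, 175]) cube([34, 781, 136]);
translate([2269, 247, 175]) cube([34, 781, 136]);
translate([526, 169, 311]) cube([67, 937, 21]);
translate([656, 169, 311]) cube([67, 937, 21]);
translate([786, 169, 311]) cube([67, 937, 21]);
translate([916, 169, 311]) cube([67, 937, 21]);
translate([1046, 169, 311]) cube([67, 937, 21]);
translate([1176, 169, 311]) cube([67, 937, 21]);
translate([1306, 169, 311]) cube([67, 937, 21]);
translate([1436, 169, 311]) cube([67, 937, 21]);
translate([1566, 169, 311]) cube([67, 937, 21]);
translate([1696, 169, 311]) cube([67, 937, 21]);
translate([1826, 169, 311]) cube([67, 937, 21]);
translate([1956, 169, 311]) cube([67, 937, 21]);
translate([2086, 169, 311]) cube([67, 937, 21]);


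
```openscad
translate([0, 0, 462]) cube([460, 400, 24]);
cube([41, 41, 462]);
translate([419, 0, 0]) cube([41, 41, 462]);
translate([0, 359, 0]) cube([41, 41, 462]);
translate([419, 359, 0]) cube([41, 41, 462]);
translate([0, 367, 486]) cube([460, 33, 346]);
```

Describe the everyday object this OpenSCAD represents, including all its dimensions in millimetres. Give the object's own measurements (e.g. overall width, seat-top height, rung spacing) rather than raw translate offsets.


A chair. The seat is a 460×400×24 mm slab with its top at z = 486 mm, on four 41×41 mm corner legs (flush with the seat edges, standing on z = 0). A flat backrest 33 mm thick, 346 mm tall, spans the full seat width and rises from the seat top along its +y edge, rear face flush with the rear of the seat.


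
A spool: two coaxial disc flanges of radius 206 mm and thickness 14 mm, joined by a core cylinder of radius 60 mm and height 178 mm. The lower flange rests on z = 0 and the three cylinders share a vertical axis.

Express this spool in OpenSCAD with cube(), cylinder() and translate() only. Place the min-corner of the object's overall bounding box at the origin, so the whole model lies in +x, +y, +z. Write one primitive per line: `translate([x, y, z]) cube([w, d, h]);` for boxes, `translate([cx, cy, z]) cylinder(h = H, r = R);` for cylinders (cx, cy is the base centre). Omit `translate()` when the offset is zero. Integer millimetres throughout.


translate([206, 206, 0]) cylinder(h = 14, r = 206);
translate([206, 206, 14]) cylinder(h = 178, r = 60);
translate([206, 206, 192]) cylinder(h = 14, r = 206);


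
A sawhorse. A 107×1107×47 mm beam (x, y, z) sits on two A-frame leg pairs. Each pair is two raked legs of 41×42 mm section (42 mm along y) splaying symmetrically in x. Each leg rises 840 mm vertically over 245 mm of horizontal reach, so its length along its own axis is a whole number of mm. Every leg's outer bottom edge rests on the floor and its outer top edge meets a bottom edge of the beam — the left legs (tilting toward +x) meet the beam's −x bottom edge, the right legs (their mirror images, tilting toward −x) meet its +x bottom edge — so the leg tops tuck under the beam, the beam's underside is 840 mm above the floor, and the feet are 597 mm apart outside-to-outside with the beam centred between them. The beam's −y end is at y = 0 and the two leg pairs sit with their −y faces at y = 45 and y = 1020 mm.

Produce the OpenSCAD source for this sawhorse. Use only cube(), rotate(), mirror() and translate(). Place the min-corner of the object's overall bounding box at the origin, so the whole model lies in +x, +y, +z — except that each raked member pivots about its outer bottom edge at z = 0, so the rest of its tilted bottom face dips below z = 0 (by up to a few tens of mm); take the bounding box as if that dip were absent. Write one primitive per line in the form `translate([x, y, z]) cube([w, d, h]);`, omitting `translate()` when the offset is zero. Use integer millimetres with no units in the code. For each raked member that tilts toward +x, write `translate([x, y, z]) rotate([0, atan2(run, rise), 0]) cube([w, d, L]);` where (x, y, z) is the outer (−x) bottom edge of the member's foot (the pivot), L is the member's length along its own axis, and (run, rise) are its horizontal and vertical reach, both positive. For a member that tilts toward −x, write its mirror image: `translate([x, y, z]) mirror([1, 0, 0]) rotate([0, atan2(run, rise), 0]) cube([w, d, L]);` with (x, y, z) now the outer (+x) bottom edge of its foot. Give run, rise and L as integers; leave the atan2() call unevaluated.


translate([245, 0, 840]) cube([107, 1107, 47]);
translate([0, 45, 0]) rotate([0, atan2(245, 840), 0]) cube([41, 42, 875]);
translate([597, 45, 0]) mirror([1, 0, 0]) rotate([0, atan2(245, 840), 0]) cube([41, 42, 875]);
translate([0, 1020, 0]) rotate([0, atan2(245, 840), 0]) cube([41, 42, 875]);
translate([597, 1020, 0]) mirror([1, 0, 0]) rotate([0, atan2(245, 840), 0]) cube([41, 42, 875]);


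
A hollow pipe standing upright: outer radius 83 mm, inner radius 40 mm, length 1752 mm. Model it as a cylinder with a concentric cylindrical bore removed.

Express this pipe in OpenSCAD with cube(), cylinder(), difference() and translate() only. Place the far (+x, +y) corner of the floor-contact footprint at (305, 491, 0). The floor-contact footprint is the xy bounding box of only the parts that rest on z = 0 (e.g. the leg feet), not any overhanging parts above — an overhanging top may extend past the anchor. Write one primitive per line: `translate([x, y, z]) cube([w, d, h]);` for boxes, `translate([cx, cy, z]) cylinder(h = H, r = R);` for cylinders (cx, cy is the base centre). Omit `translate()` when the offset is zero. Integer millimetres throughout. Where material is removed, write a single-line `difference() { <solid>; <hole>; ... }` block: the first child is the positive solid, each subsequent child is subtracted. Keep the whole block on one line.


difference() { translate([222, 408, 0]) cylinder(h = 1752, r = 83); translate([222, 408, 0]) cylinder(h = 1752, r = 40); }


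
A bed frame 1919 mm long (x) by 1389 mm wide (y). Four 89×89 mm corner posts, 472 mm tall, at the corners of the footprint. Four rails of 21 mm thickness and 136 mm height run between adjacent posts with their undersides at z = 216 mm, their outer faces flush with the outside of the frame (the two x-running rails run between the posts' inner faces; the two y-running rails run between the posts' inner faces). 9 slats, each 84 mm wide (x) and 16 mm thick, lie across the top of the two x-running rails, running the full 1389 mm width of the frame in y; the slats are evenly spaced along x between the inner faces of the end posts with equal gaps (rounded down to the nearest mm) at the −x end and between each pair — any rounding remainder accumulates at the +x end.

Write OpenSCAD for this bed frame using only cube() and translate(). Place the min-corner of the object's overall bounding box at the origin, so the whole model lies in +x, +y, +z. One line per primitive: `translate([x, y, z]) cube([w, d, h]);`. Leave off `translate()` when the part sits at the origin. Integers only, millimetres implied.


cube([89, 89, 472]);
translate([0, 1300, 0]) cube([89, 89, 472]);
translate([1830, 0, 0]) cube([89, 89, 472]);
translate([1830, 1300, 0]) cube([89, 89, 472]);
translate([89, 0, 216]) cube([1741, 21, 136]);
translate([89, 1368, 216]) cube([1741, 21, 136]);
translate([0, 89, 216]) cube([21, 1211, 136]);
translate([1898, 89, 216]) cube([21, 1211, 136]);
translate([187, 0, 352]) cube([84, 1389, 16]);
translate([369, 0, 352]) cube([84, 1389, 16]);
translate([551, 0, 352]) cube([84, 1389, 16]);
translate([733, 0, 352]) cube([84, 1389, 16]);
translate([915, 0, 352]) cube([84, 1389, 16]);
translate([1097, 0, 352]) cube([84, 1389, 16]);
translate([1279, 0, 352]) cube([84, 1389, 16]);
translate([1461, 0, 352]) cube([84, 1389, 16]);
translate([1643, 0, 352]) cube([84, 1389, 16]);


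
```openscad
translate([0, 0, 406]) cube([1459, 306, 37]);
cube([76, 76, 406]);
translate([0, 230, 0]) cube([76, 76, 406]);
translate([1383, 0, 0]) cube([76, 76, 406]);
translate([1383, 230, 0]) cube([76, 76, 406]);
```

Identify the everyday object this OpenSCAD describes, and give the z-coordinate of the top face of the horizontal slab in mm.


A bench. The seat-top height is 443 mm.

A long slab on four corner posts — a bench. The slab sits at z = 406 with thickness 37, so the top is 406 + 37 = 443 mm.


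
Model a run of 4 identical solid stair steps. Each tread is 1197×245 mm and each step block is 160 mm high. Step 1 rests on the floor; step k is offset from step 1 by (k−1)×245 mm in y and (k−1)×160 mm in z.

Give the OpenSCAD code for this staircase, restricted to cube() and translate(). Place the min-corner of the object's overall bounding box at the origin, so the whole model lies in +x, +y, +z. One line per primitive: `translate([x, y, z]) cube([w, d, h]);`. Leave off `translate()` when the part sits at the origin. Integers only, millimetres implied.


cube([1197, 245, 160]);
translate([0, 245, 160]) cube([1197, 245, 160]);
translate([0, 490, 320]) cube([1197, 245, 160]);
translate([0, 735, 480]) cube([1197, 245, 160]);


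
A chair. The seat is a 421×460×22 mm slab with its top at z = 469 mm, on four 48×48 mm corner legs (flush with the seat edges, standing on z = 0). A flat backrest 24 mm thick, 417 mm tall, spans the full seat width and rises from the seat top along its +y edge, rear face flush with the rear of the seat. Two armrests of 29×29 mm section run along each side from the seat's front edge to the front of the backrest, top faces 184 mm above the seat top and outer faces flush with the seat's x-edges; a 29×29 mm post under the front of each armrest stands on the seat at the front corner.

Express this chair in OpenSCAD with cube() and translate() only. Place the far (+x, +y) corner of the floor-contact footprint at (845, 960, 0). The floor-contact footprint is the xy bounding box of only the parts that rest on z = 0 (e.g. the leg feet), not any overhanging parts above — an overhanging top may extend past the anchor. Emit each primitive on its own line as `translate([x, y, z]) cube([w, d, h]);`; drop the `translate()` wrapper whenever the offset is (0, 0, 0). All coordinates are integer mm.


// leg_h = 469 - 22 = 447
// arm post h = 184 - 29 = 155
translate([424, 500, 447]) cube([421, 460, 22]);
translate([424, 500, 0]) cube([48, 48, 447]);
translate([797, 500, 0]) cube([48, 48, 447]);
translate([424, 912, 0]) cube([48, 48, 447]);
translate([797, 912, 0]) cube([48, 48, 447]);
translate([424, 936, 469]) cube([421, 24, 417]);
translate([424, 500, 624]) cube([29, 436, 29]);
translate([816, 500, 624]) cube([29, 436, 29]);
translate([424, 500, 469]) cube([29, 29, 155]);
translate([816, 500, 469]) cube([29, 29, 155]);
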